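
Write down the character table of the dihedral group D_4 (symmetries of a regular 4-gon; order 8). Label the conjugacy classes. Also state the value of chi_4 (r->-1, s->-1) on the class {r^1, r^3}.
Conjugacy classes: {e} of size 1, {r^2} of size 1, {r^1, r^3} of size 2, {s, sr^2, ...} of size 2, {sr, sr^3, ...} of size 2.
Character table:
  irrep \ class              {e} (size 1)  {r^2} (size 1)  {r^1, r^3} (size 2)  {s, sr^2, ...} (size 2)  {sr, sr^3, ...} (size 2)
  chi_1 (triv)               1             1               1                    1                        1                       
  chi_2 (sign: r->1, s->-1)  1             1               1                    -1                       -1                      
  chi_3 (r->-1, s->1)        1             1               -1                   1                        -1                      
  chi_4 (r->-1, s->-1)       1             1               -1                   -1                       1                       
  chi_5 (2d, j=1)            2             -2              0                    0                        0                       

Spot check: chi_4 (r->-1, s->-1) on {r^1, r^3} = -1.

Derivation: D_4 has order 2*4 = 8 with 5 conjugacy classes, hence 5 irreducibles. Sum of squared dims 1 + 1 + 1 + 1 + 4 = 8 = |G|. Linear characters come from the abelianisation; the 2-dimensional irreps have character r^k -> 2*cos(2*pi*j*k/4), reflections -> 0.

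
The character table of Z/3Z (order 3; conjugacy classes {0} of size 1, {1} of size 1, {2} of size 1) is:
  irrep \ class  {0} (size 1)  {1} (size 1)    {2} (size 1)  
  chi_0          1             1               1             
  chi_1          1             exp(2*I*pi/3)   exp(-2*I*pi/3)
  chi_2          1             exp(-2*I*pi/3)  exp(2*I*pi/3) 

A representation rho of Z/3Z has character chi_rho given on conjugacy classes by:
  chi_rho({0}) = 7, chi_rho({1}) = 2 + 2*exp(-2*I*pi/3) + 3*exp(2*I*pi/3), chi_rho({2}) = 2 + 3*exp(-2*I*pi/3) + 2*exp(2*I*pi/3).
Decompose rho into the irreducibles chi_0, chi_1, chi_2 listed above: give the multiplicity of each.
Multiplicities: chi_0: 2, chi_1: 3, chi_2: 2.

Justification: Use <chi_rho, chi> = (1/|G|) sum_C |C| * chi_rho(C) * conj(chi(C)) with |G| = 3 for each irreducible chi in the table:
  <chi_rho, chi_0> = (1/3)[1*(7)*conj(1) + 1*(2 + 2*exp(-2*I*pi/3) + 3*exp(2*I*pi/3))*conj(1) + 1*(2 + 3*exp(-2*I*pi/3) + 2*exp(2*I*pi/3))*conj(1)]
      = (1/3)[(7) + (2 + 2*exp(-2*I*pi/3) + 3*exp(2*I*pi/3)) + (2 + 3*exp(-2*I*pi/3) + 2*exp(2*I*pi/3))] = 6/3 = 2
  <chi_rho, chi_1> = (1/3)[1*(7)*conj(1) + 1*(2 + 2*exp(-2*I*pi/3) + 3*exp(2*I*pi/3))*conj(exp(2*I*pi/3)) + 1*(2 + 3*exp(-2*I*pi/3) + 2*exp(2*I*pi/3))*conj(exp(-2*I*pi/3))]
      = (1/3)[(7) + (1) + (1)] = 9/3 = 3
  <chi_rho, chi_2> = (1/3)[1*(7)*conj(1) + 1*(2 + 2*exp(-2*I*pi/3) + 3*exp(2*I*pi/3))*conj(exp(-2*I*pi/3)) + 1*(2 + 3*exp(-2*I*pi/3) + 2*exp(2*I*pi/3))*conj(exp(2*I*pi/3))]
      = (1/3)[(7) + (2 + 3*exp(-2*I*pi/3) + 2*exp(2*I*pi/3)) + (2 + 2*exp(-2*I*pi/3) + 3*exp(2*I*pi/3))] = 6/3 = 2
(Exp terms are combined using exp(i*s)*conj(exp(i*t)) = exp(i*(s-t)), and sums of them are collapsed using the identity that for every m > 1 the m distinct m-th roots of unity sum to 0, e.g. 1 + exp(2*I*pi/3) + exp(-2*I*pi/3) = 0.)
Dimension check: dim(rho) = sum (mult * dim) = 2*1 + 3*1 + 2*1 = 7 = chi_rho(e) = 7.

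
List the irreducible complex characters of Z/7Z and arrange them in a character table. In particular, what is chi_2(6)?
Character table of Z/7Z (irreps indexed chi_0,...,chi_6 with chi_k(m) = zeta_7^(k*m), zeta_7 = exp(2*pi*i/7)):
  irrep \ class  {0} (size 1)  {1} (size 1)    {2} (size 1)    {3} (size 1)    {4} (size 1)    {5} (size 1)    {6} (size 1)  
  chi_0          1             1               1               1               1               1               1             
  chi_1          1             exp(2*I*pi/7)   exp(4*I*pi/7)   exp(6*I*pi/7)   exp(-6*I*pi/7)  exp(-4*I*pi/7)  exp(-2*I*pi/7)
  chi_2          1             exp(4*I*pi/7)   exp(-6*I*pi/7)  exp(-2*I*pi/7)  exp(2*I*pi/7)   exp(6*I*pi/7)   exp(-4*I*pi/7)
  chi_3          1             exp(6*I*pi/7)   exp(-2*I*pi/7)  exp(4*I*pi/7)   exp(-4*I*pi/7)  exp(2*I*pi/7)   exp(-6*I*pi/7)
  chi_4          1             exp(-6*I*pi/7)  exp(2*I*pi/7)   exp(-4*I*pi/7)  exp(4*I*pi/7)   exp(-2*I*pi/7)  exp(6*I*pi/7) 
  chi_5          1             exp(-4*I*pi/7)  exp(6*I*pi/7)   exp(2*I*pi/7)   exp(-2*I*pi/7)  exp(-6*I*pi/7)  exp(4*I*pi/7) 
  chi_6          1             exp(-2*I*pi/7)  exp(-4*I*pi/7)  exp(-6*I*pi/7)  exp(6*I*pi/7)   exp(4*I*pi/7)   exp(2*I*pi/7) 

Spot check: chi_2(6) = zeta_7^(2*6) = zeta_7^12 = exp(-4*I*pi/7).

Derivation: Z/7Z is abelian, so all 7 irreducible complex representations are 1-dimensional. They are given by chi_k(m) = zeta_7^(k*m) for k = 0,...,6. Row orthogonality: sum_m chi_k(m) conj(chi_l(m)) = 7 * [k = l].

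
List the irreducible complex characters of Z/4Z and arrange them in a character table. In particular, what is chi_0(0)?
Character table of Z/4Z (irreps indexed chi_0,...,chi_3 with chi_k(m) = zeta_4^(k*m), zeta_4 = exp(2*pi*i/4)):
  irrep \ class  {0} (size 1)  {1} (size 1)  {2} (size 1)  {3} (size 1)
  chi_0          1             1             1             1           
  chi_1          1             I             -1            -I          
  chi_2          1             -1            1             -1          
  chi_3          1             -I            -1            I           

Spot check: chi_0(0) = zeta_4^(0*0) = zeta_4^0 = 1.

Proof sketch: Z/4Z is abelian, so all 4 irreducible complex representations are 1-dimensional. They are given by chi_k(m) = zeta_4^(k*m) for k = 0,...,3. Row orthogonality: sum_m chi_k(m) conj(chi_l(m)) = 4 * [k = l].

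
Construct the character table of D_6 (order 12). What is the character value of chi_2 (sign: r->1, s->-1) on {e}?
Conjugacy classes: {e} of size 1, {r^3} of size 1, {r^1, r^5} of size 2, {r^2, r^4} of size 2, {s, sr^2, ...} of size 3, {sr, sr^3, ...} of size 3.
Character table:
  irrep \ class              {e} (size 1)  {r^3} (size 1)  {r^1, r^5} (size 2)  {r^2, r^4} (size 2)  {s, sr^2, ...} (size 3)  {sr, sr^3, ...} (size 3)
  chi_1 (triv)               1             1               1                    1                    1                        1                       
  chi_2 (sign: r->1, s->-1)  1             1               1                    1                    -1                       -1                      
  chi_3 (r->-1, s->1)        1             -1              -1                   1                    1                        -1                      
  chi_4 (r->-1, s->-1)       1             -1              -1                   1                    -1                       1                       
  chi_5 (2d, j=1)            2             -2              1                    -1                   0                        0                       
  chi_6 (2d, j=2)            2             2               -1                   -1                   0                        0                       

Spot check: chi_2 (sign: r->1, s->-1) on {e} = 1.

Reasoning: D_6 has order 2*6 = 12 with 6 conjugacy classes, hence 6 irreducibles. Sum of squared dims 1 + 1 + 1 + 1 + 4 + 4 = 12 = |G|. Linear characters come from the abelianisation; the 2-dimensional irreps have character r^k -> 2*cos(2*pi*j*k/6), reflections -> 0.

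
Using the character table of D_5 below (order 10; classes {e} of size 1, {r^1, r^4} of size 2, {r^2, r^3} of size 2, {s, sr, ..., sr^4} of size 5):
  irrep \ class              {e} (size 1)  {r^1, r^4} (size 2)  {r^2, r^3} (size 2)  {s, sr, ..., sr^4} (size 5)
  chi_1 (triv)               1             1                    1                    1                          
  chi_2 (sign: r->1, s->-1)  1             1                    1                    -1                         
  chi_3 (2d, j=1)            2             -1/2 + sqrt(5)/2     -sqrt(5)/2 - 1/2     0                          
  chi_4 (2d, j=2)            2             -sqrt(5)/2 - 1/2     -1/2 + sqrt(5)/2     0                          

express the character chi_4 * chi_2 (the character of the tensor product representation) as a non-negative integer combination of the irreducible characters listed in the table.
chi_4 tensor chi_2 = chi_4 (all other irreducibles have multiplicity 0).

Details: The character of a tensor product is the pointwise product (chi_4 * chi_2)(C) = chi_4(C) * chi_2(C):
  {e}: (2)*(1), {r^1, r^4}: (-sqrt(5)/2 - 1/2)*(1), {r^2, r^3}: (-1/2 + sqrt(5)/2)*(1), {s, sr, ..., sr^4}: (0)*(-1)
so (chi_4 * chi_2) takes values
  {e} -> 2, {r^1, r^4} -> -sqrt(5)/2 - 1/2, {r^2, r^3} -> -1/2 + sqrt(5)/2, {s, sr, ..., sr^4} -> 0.
Now take the inner product of this character with each irreducible chi from the table, <chi_4*chi_2, chi> = (1/10) sum_C |C| (chi_4*chi_2)(C) conj(chi(C)):
  <chi_4*chi_2, chi_1> = (1/10)[1*(2)*conj(1) + 2*(-sqrt(5)/2 - 1/2)*conj(1) + 2*(-1/2 + sqrt(5)/2)*conj(1) + 5*(0)*conj(1)]
      = (1/10)[(2) + (-sqrt(5) - 1) + (-1 + sqrt(5)) + (0)] = 0/10 = 0
  <chi_4*chi_2, chi_2> = (1/10)[1*(2)*conj(1) + 2*(-sqrt(5)/2 - 1/2)*conj(1) + 2*(-1/2 + sqrt(5)/2)*conj(1) + 5*(0)*conj(-1)]
      = (1/10)[(2) + (-sqrt(5) - 1) + (-1 + sqrt(5)) + (0)] = 0/10 = 0
  <chi_4*chi_2, chi_3> = (1/10)[1*(2)*conj(2) + 2*(-sqrt(5)/2 - 1/2)*conj(-1/2 + sqrt(5)/2) + 2*(-1/2 + sqrt(5)/2)*conj(-sqrt(5)/2 - 1/2) + 5*(0)*conj(0)]
      = (1/10)[(4) + (-2) + (-2) + (0)] = 0/10 = 0
  <chi_4*chi_2, chi_4> = (1/10)[1*(2)*conj(2) + 2*(-sqrt(5)/2 - 1/2)*conj(-sqrt(5)/2 - 1/2) + 2*(-1/2 + sqrt(5)/2)*conj(-1/2 + sqrt(5)/2) + 5*(0)*conj(0)]
      = (1/10)[(4) + (sqrt(5) + 3) + (3 - sqrt(5)) + (0)] = 10/10 = 1
Hence the multiplicities are chi_4: 1. Dimension check: dim(chi_4)*dim(chi_2) = 2*1 = 2 and sum (mult * dim) = 1*2 = 2.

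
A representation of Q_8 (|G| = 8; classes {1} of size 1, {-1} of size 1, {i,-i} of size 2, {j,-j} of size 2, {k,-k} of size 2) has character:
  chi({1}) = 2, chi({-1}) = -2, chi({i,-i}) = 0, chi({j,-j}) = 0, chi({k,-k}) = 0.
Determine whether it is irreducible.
Irreducible: <chi, chi> = 1.

Working: <chi, chi> = (1/|G|) sum_C |C| * |chi(C)|^2 = (1/8)[1*|2|^2 + 1*|-2|^2 + 2*|0|^2 + 2*|0|^2 + 2*|0|^2]
  = (1/8)[(4) + (4) + (0) + (0) + (0)] = 8/8 = 1.
A character is irreducible iff <chi, chi> = 1, so this representation is irreducible.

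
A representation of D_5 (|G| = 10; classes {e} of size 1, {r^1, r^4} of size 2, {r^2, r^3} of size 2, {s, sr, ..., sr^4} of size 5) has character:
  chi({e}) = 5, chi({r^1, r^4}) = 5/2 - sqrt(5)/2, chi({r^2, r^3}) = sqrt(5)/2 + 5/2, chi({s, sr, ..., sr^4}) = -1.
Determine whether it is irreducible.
Not irreducible (reducible): <chi, chi> = 6 > 1.

Explanation: <chi, chi> = (1/|G|) sum_C |C| * |chi(C)|^2 = (1/10)[1*|5|^2 + 2*|5/2 - sqrt(5)/2|^2 + 2*|sqrt(5)/2 + 5/2|^2 + 5*|-1|^2]
  = (1/10)[(25) + (15 - 5*sqrt(5)) + (5*sqrt(5) + 15) + (5)] = 60/10 = 6.
A character is irreducible iff <chi, chi> = 1, so this representation is reducible.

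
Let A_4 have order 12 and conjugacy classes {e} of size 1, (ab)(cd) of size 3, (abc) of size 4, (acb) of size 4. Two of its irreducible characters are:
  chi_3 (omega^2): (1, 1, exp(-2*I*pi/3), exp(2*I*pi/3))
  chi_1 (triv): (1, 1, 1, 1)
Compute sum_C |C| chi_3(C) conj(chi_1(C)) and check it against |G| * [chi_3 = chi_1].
Sum = 0; so <chi_3, chi_1> = 0 (distinct irreducibles are orthogonal).

Proof sketch: Compute term by term over conjugacy classes (|C| * chi_3(C) * conj(chi_1(C))):
  1*(1)*conj(1) + 3*(1)*conj(1) + 4*(exp(-2*I*pi/3))*conj(1) + 4*(exp(2*I*pi/3))*conj(1)
  = (1) + (3) + (4*exp(-2*I*pi/3)) + (4*exp(2*I*pi/3))
  = 0.
(Exp terms are combined using exp(i*s)*conj(exp(i*t)) = exp(i*(s-t)), and sums of them are collapsed using the identity that for every m > 1 the m distinct m-th roots of unity sum to 0, e.g. 1 + exp(2*I*pi/3) + exp(-2*I*pi/3) = 0.)
Dividing by |G| = 12 gives 0/12 = 0, matching the row-orthogonality relation <chi_3, chi_1> = [chi_3 = chi_1].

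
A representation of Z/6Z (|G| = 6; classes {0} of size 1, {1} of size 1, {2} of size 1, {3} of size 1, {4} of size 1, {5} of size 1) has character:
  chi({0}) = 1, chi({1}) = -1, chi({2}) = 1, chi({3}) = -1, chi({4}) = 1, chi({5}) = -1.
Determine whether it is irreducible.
Irreducible: <chi, chi> = 1.

Why: <chi, chi> = (1/|G|) sum_C |C| * |chi(C)|^2 = (1/6)[1*|1|^2 + 1*|-1|^2 + 1*|1|^2 + 1*|-1|^2 + 1*|1|^2 + 1*|-1|^2]
  = (1/6)[(1) + (1) + (1) + (1) + (1) + (1)] = 6/6 = 1.
(Exp terms are combined using exp(i*s)*conj(exp(i*t)) = exp(i*(s-t)), and sums of them are collapsed using the identity that for every m > 1 the m distinct m-th roots of unity sum to 0, e.g. 1 + exp(2*I*pi/3) + exp(-2*I*pi/3) = 0.)
A character is irreducible iff <chi, chi> = 1, so this representation is irreducible.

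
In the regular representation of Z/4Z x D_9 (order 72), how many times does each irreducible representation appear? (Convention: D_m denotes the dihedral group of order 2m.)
Each irreducible V_i of dimension d_i appears with multiplicity d_i, i.e. rho_reg = (direct sum over all irreducibles V_i) d_i V_i. The irreducible dimensions for Z/4Z x D_9 are 1, 1, 1, 1, 1, 1, 1, 1, 2, 2, 2, 2, 2, 2, 2, 2, 2, 2, 2, 2, 2, 2, 2, 2: 8 irreducibles of dimension 1, each with multiplicity 1; 16 irreducibles of dimension 2, each with multiplicity 2. Total dimension 8*1*1 + 16*2*2 = 72 = |G|.

Reasoning: General theorem: in the regular representation of a finite group G, each irreducible appears with multiplicity equal to its dimension. Check: dim(rho_reg) = sum d_i^2 = 1 + 1 + 1 + 1 + 1 + 1 + 1 + 1 + 4 + 4 + 4 + 4 + 4 + 4 + 4 + 4 + 4 + 4 + 4 + 4 + 4 + 4 + 4 + 4 = 72 = |G|.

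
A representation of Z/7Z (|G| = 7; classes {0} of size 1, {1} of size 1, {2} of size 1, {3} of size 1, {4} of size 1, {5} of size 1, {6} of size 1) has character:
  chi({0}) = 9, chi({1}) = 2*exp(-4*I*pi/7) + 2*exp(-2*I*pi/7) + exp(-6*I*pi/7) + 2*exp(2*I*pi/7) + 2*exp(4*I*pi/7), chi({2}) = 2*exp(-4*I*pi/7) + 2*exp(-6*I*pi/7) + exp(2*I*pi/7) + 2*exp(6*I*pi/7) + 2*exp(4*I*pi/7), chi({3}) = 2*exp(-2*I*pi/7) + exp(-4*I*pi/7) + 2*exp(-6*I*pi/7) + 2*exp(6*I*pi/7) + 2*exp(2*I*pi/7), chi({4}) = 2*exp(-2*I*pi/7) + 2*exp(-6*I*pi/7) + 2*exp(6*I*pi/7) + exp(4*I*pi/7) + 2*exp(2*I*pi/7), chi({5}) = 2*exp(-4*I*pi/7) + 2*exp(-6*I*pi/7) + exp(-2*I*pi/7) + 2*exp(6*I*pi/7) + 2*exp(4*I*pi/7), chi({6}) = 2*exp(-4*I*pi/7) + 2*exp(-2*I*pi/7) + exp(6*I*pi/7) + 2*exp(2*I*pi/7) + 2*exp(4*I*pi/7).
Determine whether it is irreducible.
Not irreducible (reducible): <chi, chi> = 17 > 1.

Working: <chi, chi> = (1/|G|) sum_C |C| * |chi(C)|^2 = (1/7)[1*|9|^2 + 1*|2*exp(-4*I*pi/7) + 2*exp(-2*I*pi/7) + exp(-6*I*pi/7) + 2*exp(2*I*pi/7) + 2*exp(4*I*pi/7)|^2 + 1*|2*exp(-4*I*pi/7) + 2*exp(-6*I*pi/7) + exp(2*I*pi/7) + 2*exp(6*I*pi/7) + 2*exp(4*I*pi/7)|^2 + 1*|2*exp(-2*I*pi/7) + exp(-4*I*pi/7) + 2*exp(-6*I*pi/7) + 2*exp(6*I*pi/7) + 2*exp(2*I*pi/7)|^2 + 1*|2*exp(-2*I*pi/7) + 2*exp(-6*I*pi/7) + 2*exp(6*I*pi/7) + exp(4*I*pi/7) + 2*exp(2*I*pi/7)|^2 + 1*|2*exp(-4*I*pi/7) + 2*exp(-6*I*pi/7) + exp(-2*I*pi/7) + 2*exp(6*I*pi/7) + 2*exp(4*I*pi/7)|^2 + 1*|2*exp(-4*I*pi/7) + 2*exp(-2*I*pi/7) + exp(6*I*pi/7) + 2*exp(2*I*pi/7) + 2*exp(4*I*pi/7)|^2]
  = (1/7)[(81) + (17 + 10*exp(-2*I*pi/7) + 8*exp(-4*I*pi/7) + 14*exp(-6*I*pi/7) + 14*exp(6*I*pi/7) + 8*exp(4*I*pi/7) + 10*exp(2*I*pi/7)) + (17 + 14*exp(-2*I*pi/7) + 10*exp(-4*I*pi/7) + 8*exp(-6*I*pi/7) + 8*exp(6*I*pi/7) + 10*exp(4*I*pi/7) + 14*exp(2*I*pi/7)) + (17 + 14*exp(-4*I*pi/7) + 8*exp(-2*I*pi/7) + 10*exp(-6*I*pi/7) + 10*exp(6*I*pi/7) + 8*exp(2*I*pi/7) + 14*exp(4*I*pi/7)) + (17 + 14*exp(-4*I*pi/7) + 8*exp(-2*I*pi/7) + 10*exp(-6*I*pi/7) + 10*exp(6*I*pi/7) + 8*exp(2*I*pi/7) + 14*exp(4*I*pi/7)) + (17 + 14*exp(-2*I*pi/7) + 10*exp(-4*I*pi/7) + 8*exp(-6*I*pi/7) + 8*exp(6*I*pi/7) + 10*exp(4*I*pi/7) + 14*exp(2*I*pi/7)) + (17 + 10*exp(-2*I*pi/7) + 8*exp(-4*I*pi/7) + 14*exp(-6*I*pi/7) + 14*exp(6*I*pi/7) + 8*exp(4*I*pi/7) + 10*exp(2*I*pi/7))] = 119/7 = 17.
(Exp terms are combined using exp(i*s)*conj(exp(i*t)) = exp(i*(s-t)), and sums of them are collapsed using the identity that for every m > 1 the m distinct m-th roots of unity sum to 0, e.g. 1 + exp(2*I*pi/3) + exp(-2*I*pi/3) = 0.)
A character is irreducible iff <chi, chi> = 1, so this representation is reducible.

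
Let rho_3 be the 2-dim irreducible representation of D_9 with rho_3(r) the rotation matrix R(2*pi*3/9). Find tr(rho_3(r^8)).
chi_{rho_3}(r^8) = 2*cos(2*pi*3*8/9) = -1

Derivation: rho_3(r^8) is rotation by angle 2*pi*3*8/9, whose trace is 2*cos(2*pi*3*8/9) = -1.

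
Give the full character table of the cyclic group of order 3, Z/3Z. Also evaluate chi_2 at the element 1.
Character table of Z/3Z (irreps indexed chi_0,...,chi_2 with chi_k(m) = zeta_3^(k*m), zeta_3 = exp(2*pi*i/3)):
  irrep \ class  {0} (size 1)  {1} (size 1)    {2} (size 1)  
  chi_0          1             1               1             
  chi_1          1             exp(2*I*pi/3)   exp(-2*I*pi/3)
  chi_2          1             exp(-2*I*pi/3)  exp(2*I*pi/3) 

Spot check: chi_2(1) = zeta_3^(2*1) = zeta_3^2 = exp(-2*I*pi/3).

Details: Z/3Z is abelian, so all 3 irreducible complex representations are 1-dimensional. They are given by chi_k(m) = zeta_3^(k*m) for k = 0,...,2. Row orthogonality: sum_m chi_k(m) conj(chi_l(m)) = 3 * [k = l].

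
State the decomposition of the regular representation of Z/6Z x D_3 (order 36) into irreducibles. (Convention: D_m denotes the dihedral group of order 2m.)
Each irreducible V_i of dimension d_i appears with multiplicity d_i, i.e. rho_reg = (direct sum over all irreducibles V_i) d_i V_i. The irreducible dimensions for Z/6Z x D_3 are 1, 1, 1, 1, 1, 1, 1, 1, 1, 1, 1, 1, 2, 2, 2, 2, 2, 2: 12 irreducibles of dimension 1, each with multiplicity 1; 6 irreducibles of dimension 2, each with multiplicity 2. Total dimension 12*1*1 + 6*2*2 = 36 = |G|.

Argument: General theorem: in the regular representation of a finite group G, each irreducible appears with multiplicity equal to its dimension. Check: dim(rho_reg) = sum d_i^2 = 1 + 1 + 1 + 1 + 1 + 1 + 1 + 1 + 1 + 1 + 1 + 1 + 4 + 4 + 4 + 4 + 4 + 4 = 36 = |G|.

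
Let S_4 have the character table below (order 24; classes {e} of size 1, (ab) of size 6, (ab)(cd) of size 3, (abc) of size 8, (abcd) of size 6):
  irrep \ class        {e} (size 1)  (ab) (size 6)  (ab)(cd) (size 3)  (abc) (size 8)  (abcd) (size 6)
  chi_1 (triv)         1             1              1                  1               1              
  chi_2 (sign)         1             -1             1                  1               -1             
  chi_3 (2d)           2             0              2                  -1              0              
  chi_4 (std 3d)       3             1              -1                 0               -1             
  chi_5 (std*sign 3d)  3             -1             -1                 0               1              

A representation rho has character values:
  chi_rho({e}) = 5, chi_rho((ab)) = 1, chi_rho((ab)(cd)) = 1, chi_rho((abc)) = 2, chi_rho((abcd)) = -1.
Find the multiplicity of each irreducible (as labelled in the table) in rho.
Multiplicities: chi_1: 1, chi_2: 1, chi_3: 0, chi_4: 1, chi_5: 0.

Argument: Use <chi_rho, chi> = (1/|G|) sum_C |C| * chi_rho(C) * conj(chi(C)) with |G| = 24 for each irreducible chi in the table:
  <chi_rho, chi_1> = (1/24)[1*(5)*conj(1) + 6*(1)*conj(1) + 3*(1)*conj(1) + 8*(2)*conj(1) + 6*(-1)*conj(1)]
      = (1/24)[(5) + (6) + (3) + (16) + (-6)] = 24/24 = 1
  <chi_rho, chi_2> = (1/24)[1*(5)*conj(1) + 6*(1)*conj(-1) + 3*(1)*conj(1) + 8*(2)*conj(1) + 6*(-1)*conj(-1)]
      = (1/24)[(5) + (-6) + (3) + (16) + (6)] = 24/24 = 1
  <chi_rho, chi_3> = (1/24)[1*(5)*conj(2) + 6*(1)*conj(0) + 3*(1)*conj(2) + 8*(2)*conj(-1) + 6*(-1)*conj(0)]
      = (1/24)[(10) + (0) + (6) + (-16) + (0)] = 0/24 = 0
  <chi_rho, chi_4> = (1/24)[1*(5)*conj(3) + 6*(1)*conj(1) + 3*(1)*conj(-1) + 8*(2)*conj(0) + 6*(-1)*conj(-1)]
      = (1/24)[(15) + (6) + (-3) + (0) + (6)] = 24/24 = 1
  <chi_rho, chi_5> = (1/24)[1*(5)*conj(3) + 6*(1)*conj(-1) + 3*(1)*conj(-1) + 8*(2)*conj(0) + 6*(-1)*conj(1)]
      = (1/24)[(15) + (-6) + (-3) + (0) + (-6)] = 0/24 = 0
Dimension check: dim(rho) = sum (mult * dim) = 1*1 + 1*1 + 0*2 + 1*3 + 0*3 = 5 = chi_rho(e) = 5.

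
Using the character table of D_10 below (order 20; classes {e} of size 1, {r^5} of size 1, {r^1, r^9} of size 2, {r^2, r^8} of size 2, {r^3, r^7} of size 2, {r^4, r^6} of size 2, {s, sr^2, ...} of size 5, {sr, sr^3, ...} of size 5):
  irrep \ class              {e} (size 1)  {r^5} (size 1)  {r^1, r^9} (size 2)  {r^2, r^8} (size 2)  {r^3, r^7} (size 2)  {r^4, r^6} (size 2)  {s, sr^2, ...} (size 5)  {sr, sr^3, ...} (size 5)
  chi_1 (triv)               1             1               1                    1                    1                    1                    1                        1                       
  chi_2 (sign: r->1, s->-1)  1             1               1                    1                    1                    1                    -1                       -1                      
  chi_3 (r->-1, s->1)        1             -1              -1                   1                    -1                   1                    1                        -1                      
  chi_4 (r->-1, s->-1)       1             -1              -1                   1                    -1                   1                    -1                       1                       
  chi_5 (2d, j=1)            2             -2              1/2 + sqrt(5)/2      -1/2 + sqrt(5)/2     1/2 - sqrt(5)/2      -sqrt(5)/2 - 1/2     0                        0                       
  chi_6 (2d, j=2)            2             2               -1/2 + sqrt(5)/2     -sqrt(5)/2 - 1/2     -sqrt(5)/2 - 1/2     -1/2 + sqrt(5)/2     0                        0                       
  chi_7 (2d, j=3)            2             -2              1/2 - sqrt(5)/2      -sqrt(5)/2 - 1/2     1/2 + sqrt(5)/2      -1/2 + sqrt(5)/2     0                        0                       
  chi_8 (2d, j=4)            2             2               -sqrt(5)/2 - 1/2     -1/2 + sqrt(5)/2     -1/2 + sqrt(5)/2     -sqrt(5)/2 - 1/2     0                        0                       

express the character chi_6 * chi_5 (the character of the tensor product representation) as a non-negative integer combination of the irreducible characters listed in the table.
chi_6 tensor chi_5 = chi_5 + chi_7 (all other irreducibles have multiplicity 0).

The character of a tensor product is the pointwise product (chi_6 * chi_5)(C) = chi_6(C) * chi_5(C):
  {e}: (2)*(2), {r^5}: (2)*(-2), {r^1, r^9}: (-1/2 + sqrt(5)/2)*(1/2 + sqrt(5)/2), {r^2, r^8}: (-sqrt(5)/2 - 1/2)*(-1/2 + sqrt(5)/2), {r^3, r^7}: (-sqrt(5)/2 - 1/2)*(1/2 - sqrt(5)/2), {r^4, r^6}: (-1/2 + sqrt(5)/2)*(-sqrt(5)/2 - 1/2), {s, sr^2, ...}: (0)*(0), {sr, sr^3, ...}: (0)*(0)
so (chi_6 * chi_5) takes values
  {e} -> 4, {r^5} -> -4, {r^1, r^9} -> 1, {r^2, r^8} -> -1, {r^3, r^7} -> 1, {r^4, r^6} -> -1, {s, sr^2, ...} -> 0, {sr, sr^3, ...} -> 0.
Now take the inner product of this character with each irreducible chi from the table, <chi_6*chi_5, chi> = (1/20) sum_C |C| (chi_6*chi_5)(C) conj(chi(C)):
  <chi_6*chi_5, chi_1> = (1/20)[1*(4)*conj(1) + 1*(-4)*conj(1) + 2*(1)*conj(1) + 2*(-1)*conj(1) + 2*(1)*conj(1) + 2*(-1)*conj(1) + 5*(0)*conj(1) + 5*(0)*conj(1)]
      = (1/20)[(4) + (-4) + (2) + (-2) + (2) + (-2) + (0) + (0)] = 0/20 = 0
  <chi_6*chi_5, chi_2> = (1/20)[1*(4)*conj(1) + 1*(-4)*conj(1) + 2*(1)*conj(1) + 2*(-1)*conj(1) + 2*(1)*conj(1) + 2*(-1)*conj(1) + 5*(0)*conj(-1) + 5*(0)*conj(-1)]
      = (1/20)[(4) + (-4) + (2) + (-2) + (2) + (-2) + (0) + (0)] = 0/20 = 0
  <chi_6*chi_5, chi_3> = (1/20)[1*(4)*conj(1) + 1*(-4)*conj(-1) + 2*(1)*conj(-1) + 2*(-1)*conj(1) + 2*(1)*conj(-1) + 2*(-1)*conj(1) + 5*(0)*conj(1) + 5*(0)*conj(-1)]
      = (1/20)[(4) + (4) + (-2) + (-2) + (-2) + (-2) + (0) + (0)] = 0/20 = 0
  <chi_6*chi_5, chi_4> = (1/20)[1*(4)*conj(1) + 1*(-4)*conj(-1) + 2*(1)*conj(-1) + 2*(-1)*conj(1) + 2*(1)*conj(-1) + 2*(-1)*conj(1) + 5*(0)*conj(-1) + 5*(0)*conj(1)]
      = (1/20)[(4) + (4) + (-2) + (-2) + (-2) + (-2) + (0) + (0)] = 0/20 = 0
  <chi_6*chi_5, chi_5> = (1/20)[1*(4)*conj(2) + 1*(-4)*conj(-2) + 2*(1)*conj(1/2 + sqrt(5)/2) + 2*(-1)*conj(-1/2 + sqrt(5)/2) + 2*(1)*conj(1/2 - sqrt(5)/2) + 2*(-1)*conj(-sqrt(5)/2 - 1/2) + 5*(0)*conj(0) + 5*(0)*conj(0)]
      = (1/20)[(8) + (8) + (1 + sqrt(5)) + (1 - sqrt(5)) + (1 - sqrt(5)) + (1 + sqrt(5)) + (0) + (0)] = 20/20 = 1
  <chi_6*chi_5, chi_6> = (1/20)[1*(4)*conj(2) + 1*(-4)*conj(2) + 2*(1)*conj(-1/2 + sqrt(5)/2) + 2*(-1)*conj(-sqrt(5)/2 - 1/2) + 2*(1)*conj(-sqrt(5)/2 - 1/2) + 2*(-1)*conj(-1/2 + sqrt(5)/2) + 5*(0)*conj(0) + 5*(0)*conj(0)]
      = (1/20)[(8) + (-8) + (-1 + sqrt(5)) + (1 + sqrt(5)) + (-sqrt(5) - 1) + (1 - sqrt(5)) + (0) + (0)] = 0/20 = 0
  <chi_6*chi_5, chi_7> = (1/20)[1*(4)*conj(2) + 1*(-4)*conj(-2) + 2*(1)*conj(1/2 - sqrt(5)/2) + 2*(-1)*conj(-sqrt(5)/2 - 1/2) + 2*(1)*conj(1/2 + sqrt(5)/2) + 2*(-1)*conj(-1/2 + sqrt(5)/2) + 5*(0)*conj(0) + 5*(0)*conj(0)]
      = (1/20)[(8) + (8) + (1 - sqrt(5)) + (1 + sqrt(5)) + (1 + sqrt(5)) + (1 - sqrt(5)) + (0) + (0)] = 20/20 = 1
  <chi_6*chi_5, chi_8> = (1/20)[1*(4)*conj(2) + 1*(-4)*conj(2) + 2*(1)*conj(-sqrt(5)/2 - 1/2) + 2*(-1)*conj(-1/2 + sqrt(5)/2) + 2*(1)*conj(-1/2 + sqrt(5)/2) + 2*(-1)*conj(-sqrt(5)/2 - 1/2) + 5*(0)*conj(0) + 5*(0)*conj(0)]
      = (1/20)[(8) + (-8) + (-sqrt(5) - 1) + (1 - sqrt(5)) + (-1 + sqrt(5)) + (1 + sqrt(5)) + (0) + (0)] = 0/20 = 0
Hence the multiplicities are chi_5: 1, chi_7: 1. Dimension check: dim(chi_6)*dim(chi_5) = 2*2 = 4 and sum (mult * dim) = 1*2 + 1*2 = 4.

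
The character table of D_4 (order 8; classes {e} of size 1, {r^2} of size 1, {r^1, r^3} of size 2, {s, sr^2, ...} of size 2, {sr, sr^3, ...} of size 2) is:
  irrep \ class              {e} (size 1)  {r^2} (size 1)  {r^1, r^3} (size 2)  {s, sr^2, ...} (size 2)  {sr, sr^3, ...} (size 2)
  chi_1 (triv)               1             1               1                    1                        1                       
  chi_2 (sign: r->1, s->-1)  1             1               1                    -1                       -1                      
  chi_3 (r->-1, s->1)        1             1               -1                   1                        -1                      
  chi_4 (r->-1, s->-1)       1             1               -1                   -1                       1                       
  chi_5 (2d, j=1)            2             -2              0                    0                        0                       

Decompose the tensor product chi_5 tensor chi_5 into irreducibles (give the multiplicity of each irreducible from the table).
chi_5 tensor chi_5 = chi_1 + chi_2 + chi_3 + chi_4 (all other irreducibles have multiplicity 0).

Explanation: The character of a tensor product is the pointwise product (chi_5 * chi_5)(C) = chi_5(C) * chi_5(C):
  {e}: (2)*(2), {r^2}: (-2)*(-2), {r^1, r^3}: (0)*(0), {s, sr^2, ...}: (0)*(0), {sr, sr^3, ...}: (0)*(0)
so (chi_5 * chi_5) takes values
  {e} -> 4, {r^2} -> 4, {r^1, r^3} -> 0, {s, sr^2, ...} -> 0, {sr, sr^3, ...} -> 0.
Now take the inner product of this character with each irreducible chi from the table, <chi_5*chi_5, chi> = (1/8) sum_C |C| (chi_5*chi_5)(C) conj(chi(C)):
  <chi_5*chi_5, chi_1> = (1/8)[1*(4)*conj(1) + 1*(4)*conj(1) + 2*(0)*conj(1) + 2*(0)*conj(1) + 2*(0)*conj(1)]
      = (1/8)[(4) + (4) + (0) + (0) + (0)] = 8/8 = 1
  <chi_5*chi_5, chi_2> = (1/8)[1*(4)*conj(1) + 1*(4)*conj(1) + 2*(0)*conj(1) + 2*(0)*conj(-1) + 2*(0)*conj(-1)]
      = (1/8)[(4) + (4) + (0) + (0) + (0)] = 8/8 = 1
  <chi_5*chi_5, chi_3> = (1/8)[1*(4)*conj(1) + 1*(4)*conj(1) + 2*(0)*conj(-1) + 2*(0)*conj(1) + 2*(0)*conj(-1)]
      = (1/8)[(4) + (4) + (0) + (0) + (0)] = 8/8 = 1
  <chi_5*chi_5, chi_4> = (1/8)[1*(4)*conj(1) + 1*(4)*conj(1) + 2*(0)*conj(-1) + 2*(0)*conj(-1) + 2*(0)*conj(1)]
      = (1/8)[(4) + (4) + (0) + (0) + (0)] = 8/8 = 1
  <chi_5*chi_5, chi_5> = (1/8)[1*(4)*conj(2) + 1*(4)*conj(-2) + 2*(0)*conj(0) + 2*(0)*conj(0) + 2*(0)*conj(0)]
      = (1/8)[(8) + (-8) + (0) + (0) + (0)] = 0/8 = 0
Hence the multiplicities are chi_1: 1, chi_2: 1, chi_3: 1, chi_4: 1. Dimension check: dim(chi_5)*dim(chi_5) = 2*2 = 4 and sum (mult * dim) = 1*1 + 1*1 + 1*1 + 1*1 = 4.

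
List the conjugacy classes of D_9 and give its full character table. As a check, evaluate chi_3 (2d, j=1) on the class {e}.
Conjugacy classes: {e} of size 1, {r^1, r^8} of size 2, {r^2, r^7} of size 2, {r^3, r^6} of size 2, {r^4, r^5} of size 2, {s, sr, ..., sr^8} of size 9.
Character table:
  irrep \ class              {e} (size 1)  {r^1, r^8} (size 2)  {r^2, r^7} (size 2)  {r^3, r^6} (size 2)  {r^4, r^5} (size 2)  {s, sr, ..., sr^8} (size 9)
  chi_1 (triv)               1             1                    1                    1                    1                    1                          
  chi_2 (sign: r->1, s->-1)  1             1                    1                    1                    1                    -1                         
  chi_3 (2d, j=1)            2             2*cos(2*pi/9)        2*cos(4*pi/9)        -1                   -2*cos(pi/9)         0                          
  chi_4 (2d, j=2)            2             2*cos(4*pi/9)        -2*cos(pi/9)         -1                   2*cos(2*pi/9)        0                          
  chi_5 (2d, j=3)            2             -1                   -1                   2                    -1                   0                          
  chi_6 (2d, j=4)            2             -2*cos(pi/9)         2*cos(2*pi/9)        -1                   2*cos(4*pi/9)        0                          

Spot check: chi_3 (2d, j=1) on {e} = 2.

Argument: D_9 has order 2*9 = 18 with 6 conjugacy classes, hence 6 irreducibles. Sum of squared dims 1 + 1 + 4 + 4 + 4 + 4 = 18 = |G|. Linear characters come from the abelianisation; the 2-dimensional irreps have character r^k -> 2*cos(2*pi*j*k/9), reflections -> 0.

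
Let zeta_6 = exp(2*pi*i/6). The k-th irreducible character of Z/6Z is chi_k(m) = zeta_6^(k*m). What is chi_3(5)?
chi_3(5) = zeta_6^15 = -1

Argument: chi_3(5) = zeta_6^(3*5) = zeta_6^15. Since zeta_6^6 = 1, this equals zeta_6^3 = exp(2*pi*i*3/6) = -1.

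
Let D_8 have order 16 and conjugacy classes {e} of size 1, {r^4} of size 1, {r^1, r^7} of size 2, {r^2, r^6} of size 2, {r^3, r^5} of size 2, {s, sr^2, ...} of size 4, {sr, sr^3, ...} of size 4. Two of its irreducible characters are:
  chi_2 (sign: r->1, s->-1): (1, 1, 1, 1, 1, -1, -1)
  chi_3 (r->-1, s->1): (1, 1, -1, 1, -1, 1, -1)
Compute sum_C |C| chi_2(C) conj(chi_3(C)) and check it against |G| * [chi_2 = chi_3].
Sum = 0; so <chi_2, chi_3> = 0 (distinct irreducibles are orthogonal).

Justification: Compute term by term over conjugacy classes (|C| * chi_2(C) * conj(chi_3(C))):
  1*(1)*conj(1) + 1*(1)*conj(1) + 2*(1)*conj(-1) + 2*(1)*conj(1) + 2*(1)*conj(-1) + 4*(-1)*conj(1) + 4*(-1)*conj(-1)
  = (1) + (1) + (-2) + (2) + (-2) + (-4) + (4)
  = 0.
Dividing by |G| = 16 gives 0/16 = 0, matching the row-orthogonality relation <chi_2, chi_3> = [chi_2 = chi_3].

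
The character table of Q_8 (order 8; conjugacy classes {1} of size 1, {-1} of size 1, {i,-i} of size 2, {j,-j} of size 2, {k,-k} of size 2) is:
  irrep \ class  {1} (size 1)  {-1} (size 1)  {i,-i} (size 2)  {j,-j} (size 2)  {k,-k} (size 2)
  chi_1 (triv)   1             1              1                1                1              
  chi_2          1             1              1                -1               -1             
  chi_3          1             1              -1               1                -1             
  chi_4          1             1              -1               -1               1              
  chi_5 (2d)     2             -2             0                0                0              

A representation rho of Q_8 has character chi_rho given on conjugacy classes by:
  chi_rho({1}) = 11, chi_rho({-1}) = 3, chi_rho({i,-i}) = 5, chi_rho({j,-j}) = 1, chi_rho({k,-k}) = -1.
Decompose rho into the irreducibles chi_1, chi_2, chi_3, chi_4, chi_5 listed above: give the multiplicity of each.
Multiplicities: chi_1: 3, chi_2: 3, chi_3: 1, chi_4: 0, chi_5: 2.

Reasoning: Use <chi_rho, chi> = (1/|G|) sum_C |C| * chi_rho(C) * conj(chi(C)) with |G| = 8 for each irreducible chi in the table:
  <chi_rho, chi_1> = (1/8)[1*(11)*conj(1) + 1*(3)*conj(1) + 2*(5)*conj(1) + 2*(1)*conj(1) + 2*(-1)*conj(1)]
      = (1/8)[(11) + (3) + (10) + (2) + (-2)] = 24/8 = 3
  <chi_rho, chi_2> = (1/8)[1*(11)*conj(1) + 1*(3)*conj(1) + 2*(5)*conj(1) + 2*(1)*conj(-1) + 2*(-1)*conj(-1)]
      = (1/8)[(11) + (3) + (10) + (-2) + (2)] = 24/8 = 3
  <chi_rho, chi_3> = (1/8)[1*(11)*conj(1) + 1*(3)*conj(1) + 2*(5)*conj(-1) + 2*(1)*conj(1) + 2*(-1)*conj(-1)]
      = (1/8)[(11) + (3) + (-10) + (2) + (2)] = 8/8 = 1
  <chi_rho, chi_4> = (1/8)[1*(11)*conj(1) + 1*(3)*conj(1) + 2*(5)*conj(-1) + 2*(1)*conj(-1) + 2*(-1)*conj(1)]
      = (1/8)[(11) + (3) + (-10) + (-2) + (-2)] = 0/8 = 0
  <chi_rho, chi_5> = (1/8)[1*(11)*conj(2) + 1*(3)*conj(-2) + 2*(5)*conj(0) + 2*(1)*conj(0) + 2*(-1)*conj(0)]
      = (1/8)[(22) + (-6) + (0) + (0) + (0)] = 16/8 = 2
Dimension check: dim(rho) = sum (mult * dim) = 3*1 + 3*1 + 1*1 + 0*1 + 2*2 = 11 = chi_rho(e) = 11.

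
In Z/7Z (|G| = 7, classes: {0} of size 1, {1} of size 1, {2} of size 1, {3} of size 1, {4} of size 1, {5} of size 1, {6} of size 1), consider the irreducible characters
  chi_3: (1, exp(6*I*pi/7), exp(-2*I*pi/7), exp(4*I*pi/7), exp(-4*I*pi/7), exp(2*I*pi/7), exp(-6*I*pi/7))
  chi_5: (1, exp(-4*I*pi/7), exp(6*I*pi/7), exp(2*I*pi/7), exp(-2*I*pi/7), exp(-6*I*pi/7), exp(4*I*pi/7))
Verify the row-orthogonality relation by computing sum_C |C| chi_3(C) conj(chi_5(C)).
Sum = 0; so <chi_3, chi_5> = 0 (distinct irreducibles are orthogonal).

Derivation: Compute term by term over conjugacy classes (|C| * chi_3(C) * conj(chi_5(C))):
  1*(1)*conj(1) + 1*(exp(6*I*pi/7))*conj(exp(-4*I*pi/7)) + 1*(exp(-2*I*pi/7))*conj(exp(6*I*pi/7)) + 1*(exp(4*I*pi/7))*conj(exp(2*I*pi/7)) + 1*(exp(-4*I*pi/7))*conj(exp(-2*I*pi/7)) + 1*(exp(2*I*pi/7))*conj(exp(-6*I*pi/7)) + 1*(exp(-6*I*pi/7))*conj(exp(4*I*pi/7))
  = (1) + (exp(-4*I*pi/7)) + (exp(6*I*pi/7)) + (exp(2*I*pi/7)) + (exp(-2*I*pi/7)) + (exp(-6*I*pi/7)) + (exp(4*I*pi/7))
  = 0.
(Exp terms are combined using exp(i*s)*conj(exp(i*t)) = exp(i*(s-t)), and sums of them are collapsed using the identity that for every m > 1 the m distinct m-th roots of unity sum to 0, e.g. 1 + exp(2*I*pi/3) + exp(-2*I*pi/3) = 0.)
Dividing by |G| = 7 gives 0/7 = 0, matching the row-orthogonality relation <chi_3, chi_5> = [chi_3 = chi_5].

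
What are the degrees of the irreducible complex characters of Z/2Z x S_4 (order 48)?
Dimensions: 1, 1, 1, 1, 2, 2, 3, 3, 3, 3

Proof sketch: There are 10 irreducibles (= number of conjugacy classes). Their dimensions d_i satisfy sum d_i^2 = |G| = 48: 1 + 1 + 1 + 1 + 4 + 4 + 9 + 9 + 9 + 9 = 48. (For the product with Z/2Z: each of the 2 1-dim characters of Z/2Z tensors with each irrep of S_4, giving 2 copies of each S_4-dimension.)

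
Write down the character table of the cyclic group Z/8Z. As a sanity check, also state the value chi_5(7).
Character table of Z/8Z (irreps indexed chi_0,...,chi_7 with chi_k(m) = zeta_8^(k*m), zeta_8 = exp(2*pi*i/8)):
  irrep \ class  {0} (size 1)  {1} (size 1)    {2} (size 1)  {3} (size 1)    {4} (size 1)  {5} (size 1)    {6} (size 1)  {7} (size 1)  
  chi_0          1             1               1             1               1             1               1             1             
  chi_1          1             exp(I*pi/4)     I             exp(3*I*pi/4)   -1            exp(-3*I*pi/4)  -I            exp(-I*pi/4)  
  chi_2          1             I               -1            -I              1             I               -1            -I            
  chi_3          1             exp(3*I*pi/4)   -I            exp(I*pi/4)     -1            exp(-I*pi/4)    I             exp(-3*I*pi/4)
  chi_4          1             -1              1             -1              1             -1              1             -1            
  chi_5          1             exp(-3*I*pi/4)  I             exp(-I*pi/4)    -1            exp(I*pi/4)     -I            exp(3*I*pi/4) 
  chi_6          1             -I              -1            I               1             -I              -1            I             
  chi_7          1             exp(-I*pi/4)    -I            exp(-3*I*pi/4)  -1            exp(3*I*pi/4)   I             exp(I*pi/4)   

Spot check: chi_5(7) = zeta_8^(5*7) = zeta_8^35 = exp(3*I*pi/4).

Argument: Z/8Z is abelian, so all 8 irreducible complex representations are 1-dimensional. They are given by chi_k(m) = zeta_8^(k*m) for k = 0,...,7. Row orthogonality: sum_m chi_k(m) conj(chi_l(m)) = 8 * [k = l].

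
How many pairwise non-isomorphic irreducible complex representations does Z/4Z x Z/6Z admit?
24

Details: The number of irreducible complex representations of a finite group equals its number of conjugacy classes. Z/4Z x Z/6Z is abelian of order 24, so every element is its own conjugacy class: 24 classes, so Z/4Z x Z/6Z (order 24) has exactly 24 irreducible complex representations.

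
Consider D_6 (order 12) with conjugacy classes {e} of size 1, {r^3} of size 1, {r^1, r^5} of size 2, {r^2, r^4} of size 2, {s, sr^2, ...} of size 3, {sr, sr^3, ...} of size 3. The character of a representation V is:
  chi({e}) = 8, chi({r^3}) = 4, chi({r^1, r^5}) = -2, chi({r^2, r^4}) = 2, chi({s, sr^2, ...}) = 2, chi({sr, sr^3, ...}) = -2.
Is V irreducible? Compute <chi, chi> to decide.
Not irreducible (reducible): <chi, chi> = 10 > 1.

<chi, chi> = (1/|G|) sum_C |C| * |chi(C)|^2 = (1/12)[1*|8|^2 + 1*|4|^2 + 2*|-2|^2 + 2*|2|^2 + 3*|2|^2 + 3*|-2|^2]
  = (1/12)[(64) + (16) + (8) + (8) + (12) + (12)] = 120/12 = 10.
A character is irreducible iff <chi, chi> = 1, so this representation is reducible.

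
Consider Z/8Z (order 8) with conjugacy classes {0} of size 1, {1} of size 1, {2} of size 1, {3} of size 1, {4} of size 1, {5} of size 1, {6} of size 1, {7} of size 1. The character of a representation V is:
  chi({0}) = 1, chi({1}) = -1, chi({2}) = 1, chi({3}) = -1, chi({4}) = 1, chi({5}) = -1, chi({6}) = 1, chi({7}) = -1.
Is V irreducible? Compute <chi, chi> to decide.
Irreducible: <chi, chi> = 1.

Solution. <chi, chi> = (1/|G|) sum_C |C| * |chi(C)|^2 = (1/8)[1*|1|^2 + 1*|-1|^2 + 1*|1|^2 + 1*|-1|^2 + 1*|1|^2 + 1*|-1|^2 + 1*|1|^2 + 1*|-1|^2]
  = (1/8)[(1) + (1) + (1) + (1) + (1) + (1) + (1) + (1)] = 8/8 = 1.
(Exp terms are combined using exp(i*s)*conj(exp(i*t)) = exp(i*(s-t)), and sums of them are collapsed using the identity that for every m > 1 the m distinct m-th roots of unity sum to 0, e.g. 1 + exp(2*I*pi/3) + exp(-2*I*pi/3) = 0.)
A character is irreducible iff <chi, chi> = 1, so this representation is irreducible.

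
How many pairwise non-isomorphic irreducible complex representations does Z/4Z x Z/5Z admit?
20

Proof sketch: The number of irreducible complex representations of a finite group equals its number of conjugacy classes. Z/4Z x Z/5Z is abelian of order 20, so every element is its own conjugacy class: 20 classes, so Z/4Z x Z/5Z (order 20) has exactly 20 irreducible complex representations.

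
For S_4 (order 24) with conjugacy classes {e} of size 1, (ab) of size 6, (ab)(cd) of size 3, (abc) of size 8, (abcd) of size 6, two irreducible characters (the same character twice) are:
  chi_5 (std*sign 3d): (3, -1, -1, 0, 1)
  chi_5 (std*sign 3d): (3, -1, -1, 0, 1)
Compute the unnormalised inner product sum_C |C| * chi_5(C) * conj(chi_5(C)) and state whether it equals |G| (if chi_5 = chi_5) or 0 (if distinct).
Sum = 24 = |G| = 24; so <chi_5, chi_5> = 1 (norm-1 confirms irreducibility).

Proof sketch: Compute term by term over conjugacy classes (|C| * chi_5(C) * conj(chi_5(C))):
  1*(3)*conj(3) + 6*(-1)*conj(-1) + 3*(-1)*conj(-1) + 8*(0)*conj(0) + 6*(1)*conj(1)
  = (9) + (6) + (3) + (0) + (6)
  = 24.
Dividing by |G| = 24 gives 24/24 = 1, matching the row-orthogonality relation <chi_5, chi_5> = [chi_5 = chi_5].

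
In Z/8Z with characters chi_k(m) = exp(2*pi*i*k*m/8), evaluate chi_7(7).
chi_7(7) = zeta_8^49 = exp(I*pi/4)

Solution. chi_7(7) = zeta_8^(7*7) = zeta_8^49. Since zeta_8^8 = 1, this equals zeta_8^1 = exp(2*pi*i*1/8) = exp(I*pi/4).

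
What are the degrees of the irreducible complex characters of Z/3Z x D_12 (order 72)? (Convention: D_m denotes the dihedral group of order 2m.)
Dimensions: 1, 1, 1, 1, 1, 1, 1, 1, 1, 1, 1, 1, 2, 2, 2, 2, 2, 2, 2, 2, 2, 2, 2, 2, 2, 2, 2

There are 27 irreducibles (= number of conjugacy classes). Their dimensions d_i satisfy sum d_i^2 = |G| = 72: 1 + 1 + 1 + 1 + 1 + 1 + 1 + 1 + 1 + 1 + 1 + 1 + 4 + 4 + 4 + 4 + 4 + 4 + 4 + 4 + 4 + 4 + 4 + 4 + 4 + 4 + 4 = 72. (For the product with Z/3Z: each of the 3 1-dim characters of Z/3Z tensors with each irrep of D_12, giving 3 copies of each D_12-dimension.)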